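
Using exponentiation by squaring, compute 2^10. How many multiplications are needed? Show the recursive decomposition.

Computing 2^10 by squaring (build up from 2^1; each line after the first costs one multiplication):

2^1 = 2
2^2 = (2^1)^2 = 2^2 = 4
2^4 = (2^2)^2 = 4^2 = 16
2^5 = 2 * 2^4 = 2 * 16 = 32
2^10 = (2^5)^2 = 32^2 = 1024

Result: 1024
Multiplications needed: 4 (4 lines after 2^1)

2^10 = 1024. Using exponentiation by squaring, this requires 4 multiplications. The key idea: if the exponent is even, square the half-power; if odd, multiply by the base once.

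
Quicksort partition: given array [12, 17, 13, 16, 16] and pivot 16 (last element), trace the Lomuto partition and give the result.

Lomuto partition with pivot = 16:

Initial array: [12, 17, 13, 16, 16]

arr[0]=12 <= 16: swap with position 0, array becomes [12, 17, 13, 16, 16]
arr[1]=17 > 16: no swap
arr[2]=13 <= 16: swap with position 1, array becomes [12, 13, 17, 16, 16]
arr[3]=16 <= 16: swap with position 2, array becomes [12, 13, 16, 17, 16]

Place pivot at position 3: [12, 13, 16, 16, 17]
Pivot position: 3

After partitioning with pivot 16, the array becomes [12, 13, 16, 16, 17]. The pivot is placed at index 3. All elements to the left of the pivot are <= 16, and all elements to the right are > 16.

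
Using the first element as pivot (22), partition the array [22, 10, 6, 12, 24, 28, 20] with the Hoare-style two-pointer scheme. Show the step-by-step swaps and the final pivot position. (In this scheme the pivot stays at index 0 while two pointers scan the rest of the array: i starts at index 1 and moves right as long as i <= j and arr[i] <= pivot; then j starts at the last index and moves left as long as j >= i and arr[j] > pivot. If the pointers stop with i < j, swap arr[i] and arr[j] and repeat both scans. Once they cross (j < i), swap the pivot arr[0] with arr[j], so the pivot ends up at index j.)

Hoare-style two-pointer partition with pivot = 22:

Initial array: [22, 10, 6, 12, 24, 28, 20]

Pointers start at i = 1, j = 6.
i stops at index 4 (arr[4]=24 > 22), j stops at index 6 (arr[6]=20 <= 22): swap arr[4] and arr[6], array becomes [22, 10, 6, 12, 20, 28, 24]
i ends at 5, j ends at 4: the pointers have crossed (j < i), so scanning stops.

Swap pivot arr[0] with arr[4] to place pivot at position 4: [20, 10, 6, 12, 22, 28, 24]
Pivot position: 4

After partitioning with pivot 22, the array becomes [20, 10, 6, 12, 22, 28, 24]. The pivot is placed at index 4. All elements to the left of the pivot are <= 22, and all elements to the right are > 22.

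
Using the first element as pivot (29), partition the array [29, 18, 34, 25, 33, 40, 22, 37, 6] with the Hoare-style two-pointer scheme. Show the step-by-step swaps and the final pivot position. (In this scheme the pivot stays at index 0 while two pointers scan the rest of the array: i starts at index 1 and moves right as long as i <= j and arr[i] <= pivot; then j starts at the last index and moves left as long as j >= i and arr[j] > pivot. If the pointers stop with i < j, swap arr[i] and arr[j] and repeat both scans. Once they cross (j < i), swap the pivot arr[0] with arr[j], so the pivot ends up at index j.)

Hoare-style two-pointer partition with pivot = 29:

Initial array: [29, 18, 34, 25, 33, 40, 22, 37, 6]

Pointers start at i = 1, j = 8.
i stops at index 2 (arr[2]=34 > 29), j stops at index 8 (arr[8]=6 <= 29): swap arr[2] and arr[8], array becomes [29, 18, 6, 25, 33, 40, 22, 37, 34]
i stops at index 4 (arr[4]=33 > 29), j stops at index 6 (arr[6]=22 <= 29): swap arr[4] and arr[6], array becomes [29, 18, 6, 25, 22, 40, 33, 37, 34]
i ends at 5, j ends at 4: the pointers have crossed (j < i), so scanning stops.

Swap pivot arr[0] with arr[4] to place pivot at position 4: [22, 18, 6, 25, 29, 40, 33, 37, 34]
Pivot position: 4

After partitioning with pivot 29, the array becomes [22, 18, 6, 25, 29, 40, 33, 37, 34]. The pivot is placed at index 4. All elements to the left of the pivot are <= 29, and all elements to the right are > 29.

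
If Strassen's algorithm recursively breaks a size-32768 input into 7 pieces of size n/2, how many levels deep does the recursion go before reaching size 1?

For divide and conquer with division factor 2:

Problem sizes at each level:
Level 0: 32768
Level 1: 16384
Level 2: 8192
Level 3: 4096
Level 4: 2048
Level 5: 1024
Level 6: 512
Level 7: 256
Level 8: 128
Level 9: 64
Level 10: 32
Level 11: 16
Level 12: 8
Level 13: 4
Level 14: 2
Level 15: 1

The root is level 0 and the size-1 base case is level 15 (the tree spans levels 0 through 15, i.e. 16 levels counting the root), so the depth is the number of divisions: log_2(32768) = 15

The recursion tree depth is log_2(32768) = 15. At each level, the problem size is divided by 2, so it takes 15 divisions to reduce to a base case of size 1. The algorithm makes 7 recursive calls at each level.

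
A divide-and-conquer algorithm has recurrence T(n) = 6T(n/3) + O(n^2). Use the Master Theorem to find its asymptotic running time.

Master Theorem for T(n) = 6T(n/3) + O(n^2):

a = 6, b = 3, c = 2
log_b(a) = log_3(6) = 1.6309

Case 3: c = 2 > log_3(6) = 1.6309
T(n) = O(n^2) = O(n^2)

For T(n) = 6T(n/3) + O(n^2): log_3(6) = 1.6309. This is Case 3 of the Master Theorem (c > log_b(a), work dominated by root), giving O(n^2).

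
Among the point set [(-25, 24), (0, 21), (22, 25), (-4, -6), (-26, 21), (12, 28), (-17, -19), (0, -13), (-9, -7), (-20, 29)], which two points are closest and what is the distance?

Computing all pairwise distances among 10 points:

d((-25, 24), (0, 21)) = 25.1794
d((-25, 24), (22, 25)) = 47.0106
d((-25, 24), (-4, -6)) = 36.6197
d((-25, 24), (-26, 21)) = 3.1623 <-- minimum
d((-25, 24), (12, 28)) = 37.2156
d((-25, 24), (-17, -19)) = 43.7379
d((-25, 24), (0, -13)) = 44.6542
d((-25, 24), (-9, -7)) = 34.8855
d((-25, 24), (-20, 29)) = 7.0711
d((0, 21), (22, 25)) = 22.3607
d((0, 21), (-4, -6)) = 27.2947
d((0, 21), (-26, 21)) = 26.0
d((0, 21), (12, 28)) = 13.8924
d((0, 21), (-17, -19)) = 43.4626
d((0, 21), (0, -13)) = 34.0
d((0, 21), (-9, -7)) = 29.4109
d((0, 21), (-20, 29)) = 21.5407
d((22, 25), (-4, -6)) = 40.4599
d((22, 25), (-26, 21)) = 48.1664
d((22, 25), (12, 28)) = 10.4403
d((22, 25), (-17, -19)) = 58.7963
d((22, 25), (0, -13)) = 43.909
d((22, 25), (-9, -7)) = 44.5533
d((22, 25), (-20, 29)) = 42.19
d((-4, -6), (-26, 21)) = 34.8281
d((-4, -6), (12, 28)) = 37.5766
d((-4, -6), (-17, -19)) = 18.3848
d((-4, -6), (0, -13)) = 8.0623
d((-4, -6), (-9, -7)) = 5.099
d((-4, -6), (-20, 29)) = 38.4838
d((-26, 21), (12, 28)) = 38.6394
d((-26, 21), (-17, -19)) = 41.0
d((-26, 21), (0, -13)) = 42.8019
d((-26, 21), (-9, -7)) = 32.7567
d((-26, 21), (-20, 29)) = 10.0
d((12, 28), (-17, -19)) = 55.2268
d((12, 28), (0, -13)) = 42.72
d((12, 28), (-9, -7)) = 40.8167
d((12, 28), (-20, 29)) = 32.0156
d((-17, -19), (0, -13)) = 18.0278
d((-17, -19), (-9, -7)) = 14.4222
d((-17, -19), (-20, 29)) = 48.0937
d((0, -13), (-9, -7)) = 10.8167
d((0, -13), (-20, 29)) = 46.5188
d((-9, -7), (-20, 29)) = 37.6431

Closest pair: (-25, 24) and (-26, 21) with distance 3.1623

The closest pair is (-25, 24) and (-26, 21) with Euclidean distance 3.1623. For 10 points, brute-force pairwise comparison is shown above. For large n, the divide-and-conquer algorithm (sort by x, recurse on halves, check the dividing strip) achieves O(n log n).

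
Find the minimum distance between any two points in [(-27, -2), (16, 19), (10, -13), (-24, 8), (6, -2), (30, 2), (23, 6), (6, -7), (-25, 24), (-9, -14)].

Computing all pairwise distances among 10 points:

d((-27, -2), (16, 19)) = 47.8539
d((-27, -2), (10, -13)) = 38.6005
d((-27, -2), (-24, 8)) = 10.4403
d((-27, -2), (6, -2)) = 33.0
d((-27, -2), (30, 2)) = 57.1402
d((-27, -2), (23, 6)) = 50.636
d((-27, -2), (6, -7)) = 33.3766
d((-27, -2), (-25, 24)) = 26.0768
d((-27, -2), (-9, -14)) = 21.6333
d((16, 19), (10, -13)) = 32.5576
d((16, 19), (-24, 8)) = 41.4849
d((16, 19), (6, -2)) = 23.2594
d((16, 19), (30, 2)) = 22.0227
d((16, 19), (23, 6)) = 14.7648
d((16, 19), (6, -7)) = 27.8568
d((16, 19), (-25, 24)) = 41.3038
d((16, 19), (-9, -14)) = 41.4005
d((10, -13), (-24, 8)) = 39.9625
d((10, -13), (6, -2)) = 11.7047
d((10, -13), (30, 2)) = 25.0
d((10, -13), (23, 6)) = 23.0217
d((10, -13), (6, -7)) = 7.2111
d((10, -13), (-25, 24)) = 50.9313
d((10, -13), (-9, -14)) = 19.0263
d((-24, 8), (6, -2)) = 31.6228
d((-24, 8), (30, 2)) = 54.3323
d((-24, 8), (23, 6)) = 47.0425
d((-24, 8), (6, -7)) = 33.541
d((-24, 8), (-25, 24)) = 16.0312
d((-24, 8), (-9, -14)) = 26.6271
d((6, -2), (30, 2)) = 24.3311
d((6, -2), (23, 6)) = 18.7883
d((6, -2), (6, -7)) = 5.0 <-- minimum
d((6, -2), (-25, 24)) = 40.4599
d((6, -2), (-9, -14)) = 19.2094
d((30, 2), (23, 6)) = 8.0623
d((30, 2), (6, -7)) = 25.632
d((30, 2), (-25, 24)) = 59.2368
d((30, 2), (-9, -14)) = 42.1545
d((23, 6), (6, -7)) = 21.4009
d((23, 6), (-25, 24)) = 51.264
d((23, 6), (-9, -14)) = 37.7359
d((6, -7), (-25, 24)) = 43.8406
d((6, -7), (-9, -14)) = 16.5529
d((-25, 24), (-9, -14)) = 41.2311

Closest pair: (6, -2) and (6, -7) with distance 5.0

The closest pair is (6, -2) and (6, -7) with Euclidean distance 5.0. For 10 points, brute-force pairwise comparison is shown above. For large n, the divide-and-conquer algorithm (sort by x, recurse on halves, check the dividing strip) achieves O(n log n).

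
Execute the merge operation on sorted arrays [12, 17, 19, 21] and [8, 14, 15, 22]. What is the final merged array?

Merging process:

Compare 12 vs 8: take 8 from right. Merged: [8]
Compare 12 vs 14: take 12 from left. Merged: [8, 12]
Compare 17 vs 14: take 14 from right. Merged: [8, 12, 14]
Compare 17 vs 15: take 15 from right. Merged: [8, 12, 14, 15]
Compare 17 vs 22: take 17 from left. Merged: [8, 12, 14, 15, 17]
Compare 19 vs 22: take 19 from left. Merged: [8, 12, 14, 15, 17, 19]
Compare 21 vs 22: take 21 from left. Merged: [8, 12, 14, 15, 17, 19, 21]
Append remaining from right: [22]. Merged: [8, 12, 14, 15, 17, 19, 21, 22]

Final merged array: [8, 12, 14, 15, 17, 19, 21, 22]
Total comparisons: 7

The merged array is [8, 12, 14, 15, 17, 19, 21, 22], requiring 7 comparisons. The merge step runs in O(n) time where n is the total number of elements.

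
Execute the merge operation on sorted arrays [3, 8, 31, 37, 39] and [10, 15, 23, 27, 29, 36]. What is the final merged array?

Merging process:

Compare 3 vs 10: take 3 from left. Merged: [3]
Compare 8 vs 10: take 8 from left. Merged: [3, 8]
Compare 31 vs 10: take 10 from right. Merged: [3, 8, 10]
Compare 31 vs 15: take 15 from right. Merged: [3, 8, 10, 15]
Compare 31 vs 23: take 23 from right. Merged: [3, 8, 10, 15, 23]
Compare 31 vs 27: take 27 from right. Merged: [3, 8, 10, 15, 23, 27]
Compare 31 vs 29: take 29 from right. Merged: [3, 8, 10, 15, 23, 27, 29]
Compare 31 vs 36: take 31 from left. Merged: [3, 8, 10, 15, 23, 27, 29, 31]
Compare 37 vs 36: take 36 from right. Merged: [3, 8, 10, 15, 23, 27, 29, 31, 36]
Append remaining from left: [37, 39]. Merged: [3, 8, 10, 15, 23, 27, 29, 31, 36, 37, 39]

Final merged array: [3, 8, 10, 15, 23, 27, 29, 31, 36, 37, 39]
Total comparisons: 9

The merged array is [3, 8, 10, 15, 23, 27, 29, 31, 36, 37, 39], requiring 9 comparisons. The merge step runs in O(n) time where n is the total number of elements.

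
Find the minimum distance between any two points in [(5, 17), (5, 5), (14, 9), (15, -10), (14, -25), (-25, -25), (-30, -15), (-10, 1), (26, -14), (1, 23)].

Computing all pairwise distances among 10 points:

d((5, 17), (5, 5)) = 12.0
d((5, 17), (14, 9)) = 12.0416
d((5, 17), (15, -10)) = 28.7924
d((5, 17), (14, -25)) = 42.9535
d((5, 17), (-25, -25)) = 51.614
d((5, 17), (-30, -15)) = 47.4236
d((5, 17), (-10, 1)) = 21.9317
d((5, 17), (26, -14)) = 37.4433
d((5, 17), (1, 23)) = 7.2111 <-- minimum
d((5, 5), (14, 9)) = 9.8489
d((5, 5), (15, -10)) = 18.0278
d((5, 5), (14, -25)) = 31.3209
d((5, 5), (-25, -25)) = 42.4264
d((5, 5), (-30, -15)) = 40.3113
d((5, 5), (-10, 1)) = 15.5242
d((5, 5), (26, -14)) = 28.3196
d((5, 5), (1, 23)) = 18.4391
d((14, 9), (15, -10)) = 19.0263
d((14, 9), (14, -25)) = 34.0
d((14, 9), (-25, -25)) = 51.7397
d((14, 9), (-30, -15)) = 50.1199
d((14, 9), (-10, 1)) = 25.2982
d((14, 9), (26, -14)) = 25.9422
d((14, 9), (1, 23)) = 19.105
d((15, -10), (14, -25)) = 15.0333
d((15, -10), (-25, -25)) = 42.72
d((15, -10), (-30, -15)) = 45.2769
d((15, -10), (-10, 1)) = 27.313
d((15, -10), (26, -14)) = 11.7047
d((15, -10), (1, 23)) = 35.8469
d((14, -25), (-25, -25)) = 39.0
d((14, -25), (-30, -15)) = 45.1221
d((14, -25), (-10, 1)) = 35.3836
d((14, -25), (26, -14)) = 16.2788
d((14, -25), (1, 23)) = 49.7293
d((-25, -25), (-30, -15)) = 11.1803
d((-25, -25), (-10, 1)) = 30.0167
d((-25, -25), (26, -14)) = 52.1728
d((-25, -25), (1, 23)) = 54.5894
d((-30, -15), (-10, 1)) = 25.6125
d((-30, -15), (26, -14)) = 56.0089
d((-30, -15), (1, 23)) = 49.0408
d((-10, 1), (26, -14)) = 39.0
d((-10, 1), (1, 23)) = 24.5967
d((26, -14), (1, 23)) = 44.6542

Closest pair: (5, 17) and (1, 23) with distance 7.2111

The closest pair is (5, 17) and (1, 23) with Euclidean distance 7.2111. For 10 points, brute-force pairwise comparison is shown above. For large n, the divide-and-conquer algorithm (sort by x, recurse on halves, check the dividing strip) achieves O(n log n).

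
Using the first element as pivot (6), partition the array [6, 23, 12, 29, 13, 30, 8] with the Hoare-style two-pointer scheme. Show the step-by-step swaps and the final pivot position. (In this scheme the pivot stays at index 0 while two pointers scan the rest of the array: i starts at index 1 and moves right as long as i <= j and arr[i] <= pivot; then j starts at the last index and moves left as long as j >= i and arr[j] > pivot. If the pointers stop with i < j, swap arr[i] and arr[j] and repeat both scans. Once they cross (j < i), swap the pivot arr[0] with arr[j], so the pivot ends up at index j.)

Hoare-style two-pointer partition with pivot = 6:

Initial array: [6, 23, 12, 29, 13, 30, 8]

Pointers start at i = 1, j = 6.
i ends at 1, j ends at 0: the pointers have crossed (j < i), so scanning stops.

j = 0, so swapping arr[0] with arr[j] leaves the pivot at position 0: [6, 23, 12, 29, 13, 30, 8]
Pivot position: 0

After partitioning with pivot 6, the array becomes [6, 23, 12, 29, 13, 30, 8]. The pivot is placed at index 0. All elements to the left of the pivot are <= 6, and all elements to the right are > 6.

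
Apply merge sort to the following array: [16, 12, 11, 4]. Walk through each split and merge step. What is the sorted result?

Merge sort trace:

Split: [16, 12, 11, 4] -> [16, 12] and [11, 4]
  Split: [16, 12] -> [16] and [12]
  Merge: [16] + [12] -> [12, 16]
  Split: [11, 4] -> [11] and [4]
  Merge: [11] + [4] -> [4, 11]
Merge: [12, 16] + [4, 11] -> [4, 11, 12, 16]

Final sorted array: [4, 11, 12, 16]

The merge sort proceeds by recursively splitting the array and merging sorted halves.
After all merges, the sorted array is [4, 11, 12, 16].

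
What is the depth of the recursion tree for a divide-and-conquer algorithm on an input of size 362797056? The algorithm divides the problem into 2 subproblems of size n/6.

For divide and conquer with division factor 6:

Problem sizes at each level:
Level 0: 362797056
Level 1: 60466176
Level 2: 10077696
Level 3: 1679616
Level 4: 279936
Level 5: 46656
Level 6: 7776
Level 7: 1296
Level 8: 216
Level 9: 36
Level 10: 6
Level 11: 1

The root is level 0 and the size-1 base case is level 11 (the tree spans levels 0 through 11, i.e. 12 levels counting the root), so the depth is the number of divisions: log_6(362797056) = 11

The recursion tree depth is log_6(362797056) = 11. At each level, the problem size is divided by 6, so it takes 11 divisions to reduce to a base case of size 1. The algorithm makes 2 recursive calls at each level.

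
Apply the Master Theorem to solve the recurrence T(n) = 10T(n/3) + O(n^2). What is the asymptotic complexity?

Master Theorem for T(n) = 10T(n/3) + O(n^2):

a = 10, b = 3, c = 2
log_b(a) = log_3(10) = 2.0959

Case 1: c = 2 < log_3(10) = 2.0959
T(n) = O(n^(log_3 10))

For T(n) = 10T(n/3) + O(n^2): log_3(10) = 2.0959. This is Case 1 of the Master Theorem (c < log_b(a), work dominated by leaves), giving O(n^(log_3 10)).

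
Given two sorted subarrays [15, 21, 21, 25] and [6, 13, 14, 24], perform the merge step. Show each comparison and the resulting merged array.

Merging process:

Compare 15 vs 6: take 6 from right. Merged: [6]
Compare 15 vs 13: take 13 from right. Merged: [6, 13]
Compare 15 vs 14: take 14 from right. Merged: [6, 13, 14]
Compare 15 vs 24: take 15 from left. Merged: [6, 13, 14, 15]
Compare 21 vs 24: take 21 from left. Merged: [6, 13, 14, 15, 21]
Compare 21 vs 24: take 21 from left. Merged: [6, 13, 14, 15, 21, 21]
Compare 25 vs 24: take 24 from right. Merged: [6, 13, 14, 15, 21, 21, 24]
Append remaining from left: [25]. Merged: [6, 13, 14, 15, 21, 21, 24, 25]

Final merged array: [6, 13, 14, 15, 21, 21, 24, 25]
Total comparisons: 7

The merged array is [6, 13, 14, 15, 21, 21, 24, 25], requiring 7 comparisons. The merge step runs in O(n) time where n is the total number of elements.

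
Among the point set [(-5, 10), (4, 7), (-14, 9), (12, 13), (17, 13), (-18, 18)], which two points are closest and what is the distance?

Computing all pairwise distances among 6 points:

d((-5, 10), (4, 7)) = 9.4868
d((-5, 10), (-14, 9)) = 9.0554
d((-5, 10), (12, 13)) = 17.2627
d((-5, 10), (17, 13)) = 22.2036
d((-5, 10), (-18, 18)) = 15.2643
d((4, 7), (-14, 9)) = 18.1108
d((4, 7), (12, 13)) = 10.0
d((4, 7), (17, 13)) = 14.3178
d((4, 7), (-18, 18)) = 24.5967
d((-14, 9), (12, 13)) = 26.3059
d((-14, 9), (17, 13)) = 31.257
d((-14, 9), (-18, 18)) = 9.8489
d((12, 13), (17, 13)) = 5.0 <-- minimum
d((12, 13), (-18, 18)) = 30.4138
d((17, 13), (-18, 18)) = 35.3553

Closest pair: (12, 13) and (17, 13) with distance 5.0

The closest pair is (12, 13) and (17, 13) with Euclidean distance 5.0. For 6 points, brute-force pairwise comparison is shown above. For large n, the divide-and-conquer algorithm (sort by x, recurse on halves, check the dividing strip) achieves O(n log n).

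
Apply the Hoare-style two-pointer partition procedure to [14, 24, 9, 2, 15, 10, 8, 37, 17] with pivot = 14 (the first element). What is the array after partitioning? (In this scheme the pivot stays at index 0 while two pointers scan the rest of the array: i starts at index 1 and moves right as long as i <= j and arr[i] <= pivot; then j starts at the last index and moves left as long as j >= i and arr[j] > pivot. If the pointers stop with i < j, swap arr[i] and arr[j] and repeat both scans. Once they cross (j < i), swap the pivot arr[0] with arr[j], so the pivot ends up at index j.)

Hoare-style two-pointer partition with pivot = 14:

Initial array: [14, 24, 9, 2, 15, 10, 8, 37, 17]

Pointers start at i = 1, j = 8.
i stops at index 1 (arr[1]=24 > 14), j stops at index 6 (arr[6]=8 <= 14): swap arr[1] and arr[6], array becomes [14, 8, 9, 2, 15, 10, 24, 37, 17]
i stops at index 4 (arr[4]=15 > 14), j stops at index 5 (arr[5]=10 <= 14): swap arr[4] and arr[5], array becomes [14, 8, 9, 2, 10, 15, 24, 37, 17]
i ends at 5, j ends at 4: the pointers have crossed (j < i), so scanning stops.

Swap pivot arr[0] with arr[4] to place pivot at position 4: [10, 8, 9, 2, 14, 15, 24, 37, 17]
Pivot position: 4

After partitioning with pivot 14, the array becomes [10, 8, 9, 2, 14, 15, 24, 37, 17]. The pivot is placed at index 4. All elements to the left of the pivot are <= 14, and all elements to the right are > 14.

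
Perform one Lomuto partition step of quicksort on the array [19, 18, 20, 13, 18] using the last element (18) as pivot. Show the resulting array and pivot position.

Lomuto partition with pivot = 18:

Initial array: [19, 18, 20, 13, 18]

arr[0]=19 > 18: no swap
arr[1]=18 <= 18: swap with position 0, array becomes [18, 19, 20, 13, 18]
arr[2]=20 > 18: no swap
arr[3]=13 <= 18: swap with position 1, array becomes [18, 13, 20, 19, 18]

Place pivot at position 2: [18, 13, 18, 19, 20]
Pivot position: 2

After partitioning with pivot 18, the array becomes [18, 13, 18, 19, 20]. The pivot is placed at index 2. All elements to the left of the pivot are <= 18, and all elements to the right are > 18.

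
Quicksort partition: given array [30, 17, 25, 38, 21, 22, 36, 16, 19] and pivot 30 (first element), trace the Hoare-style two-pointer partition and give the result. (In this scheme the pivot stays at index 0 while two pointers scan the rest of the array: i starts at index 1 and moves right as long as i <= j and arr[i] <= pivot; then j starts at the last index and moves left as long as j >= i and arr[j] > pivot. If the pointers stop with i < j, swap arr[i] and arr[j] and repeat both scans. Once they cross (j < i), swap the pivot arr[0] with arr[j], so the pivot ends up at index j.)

Hoare-style two-pointer partition with pivot = 30:

Initial array: [30, 17, 25, 38, 21, 22, 36, 16, 19]

Pointers start at i = 1, j = 8.
i stops at index 3 (arr[3]=38 > 30), j stops at index 8 (arr[8]=19 <= 30): swap arr[3] and arr[8], array becomes [30, 17, 25, 19, 21, 22, 36, 16, 38]
i stops at index 6 (arr[6]=36 > 30), j stops at index 7 (arr[7]=16 <= 30): swap arr[6] and arr[7], array becomes [30, 17, 25, 19, 21, 22, 16, 36, 38]
i ends at 7, j ends at 6: the pointers have crossed (j < i), so scanning stops.

Swap pivot arr[0] with arr[6] to place pivot at position 6: [16, 17, 25, 19, 21, 22, 30, 36, 38]
Pivot position: 6

After partitioning with pivot 30, the array becomes [16, 17, 25, 19, 21, 22, 30, 36, 38]. The pivot is placed at index 6. All elements to the left of the pivot are <= 30, and all elements to the right are > 30.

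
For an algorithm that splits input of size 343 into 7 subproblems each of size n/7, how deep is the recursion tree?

For divide and conquer with division factor 7:

Problem sizes at each level:
Level 0: 343
Level 1: 49
Level 2: 7
Level 3: 1

The root is level 0 and the size-1 base case is level 3 (the tree spans levels 0 through 3, i.e. 4 levels counting the root), so the depth is the number of divisions: log_7(343) = 3

The recursion tree depth is log_7(343) = 3. At each level, the problem size is divided by 7, so it takes 3 divisions to reduce to a base case of size 1. The algorithm makes 7 recursive calls at each level.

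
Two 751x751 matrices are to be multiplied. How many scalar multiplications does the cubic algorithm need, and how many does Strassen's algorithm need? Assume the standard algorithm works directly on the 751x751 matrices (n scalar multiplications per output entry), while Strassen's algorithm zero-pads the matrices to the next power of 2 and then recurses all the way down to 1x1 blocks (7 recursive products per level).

Matrix multiplication for 751x751 matrices:

Strassen's algorithm requires power-of-2 dimensions. Pad 751x751 to 1024x1024 (next power of 2).

Standard algorithm: 751^3 = 423564751 multiplications
Strassen's algorithm: 7^(log2(1024)) = 7^10 = 282475249 multiplications
Savings: 423564751 - 282475249 = 141089502 multiplications

Standard: 423564751 multiplications (751^3). Strassen: 282475249 multiplications (7^10, after padding to 1024x1024). Strassen reduces 8 recursive multiplications to 7 at each level.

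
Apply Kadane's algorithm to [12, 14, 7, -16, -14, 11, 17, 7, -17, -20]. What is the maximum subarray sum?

Using Kadane's algorithm on [12, 14, 7, -16, -14, 11, 17, 7, -17, -20]:

Scanning through the array:
Position 1 (value 14): max_ending_here = 26, max_so_far = 26
Position 2 (value 7): max_ending_here = 33, max_so_far = 33
Position 3 (value -16): max_ending_here = 17, max_so_far = 33
Position 4 (value -14): max_ending_here = 3, max_so_far = 33
Position 5 (value 11): max_ending_here = 14, max_so_far = 33
Position 6 (value 17): max_ending_here = 31, max_so_far = 33
Position 7 (value 7): max_ending_here = 38, max_so_far = 38
Position 8 (value -17): max_ending_here = 21, max_so_far = 38
Position 9 (value -20): max_ending_here = 1, max_so_far = 38

Maximum subarray: [12, 14, 7, -16, -14, 11, 17, 7]
Maximum sum: 38

The maximum subarray is [12, 14, 7, -16, -14, 11, 17, 7] with sum 38. This subarray runs from index 0 to index 7.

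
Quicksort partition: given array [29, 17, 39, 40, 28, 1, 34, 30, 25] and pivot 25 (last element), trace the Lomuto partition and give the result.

Lomuto partition with pivot = 25:

Initial array: [29, 17, 39, 40, 28, 1, 34, 30, 25]

arr[0]=29 > 25: no swap
arr[1]=17 <= 25: swap with position 0, array becomes [17, 29, 39, 40, 28, 1, 34, 30, 25]
arr[2]=39 > 25: no swap
arr[3]=40 > 25: no swap
arr[4]=28 > 25: no swap
arr[5]=1 <= 25: swap with position 1, array becomes [17, 1, 39, 40, 28, 29, 34, 30, 25]
arr[6]=34 > 25: no swap
arr[7]=30 > 25: no swap

Place pivot at position 2: [17, 1, 25, 40, 28, 29, 34, 30, 39]
Pivot position: 2

After partitioning with pivot 25, the array becomes [17, 1, 25, 40, 28, 29, 34, 30, 39]. The pivot is placed at index 2. All elements to the left of the pivot are <= 25, and all elements to the right are > 25.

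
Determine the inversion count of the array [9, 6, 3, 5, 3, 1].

Finding inversions in [9, 6, 3, 5, 3, 1]:

(0, 1): arr[0]=9 > arr[1]=6
(0, 2): arr[0]=9 > arr[2]=3
(0, 3): arr[0]=9 > arr[3]=5
(0, 4): arr[0]=9 > arr[4]=3
(0, 5): arr[0]=9 > arr[5]=1
(1, 2): arr[1]=6 > arr[2]=3
(1, 3): arr[1]=6 > arr[3]=5
(1, 4): arr[1]=6 > arr[4]=3
(1, 5): arr[1]=6 > arr[5]=1
(2, 5): arr[2]=3 > arr[5]=1
(3, 4): arr[3]=5 > arr[4]=3
(3, 5): arr[3]=5 > arr[5]=1
(4, 5): arr[4]=3 > arr[5]=1

Total inversions: 13

The array has 13 inversion(s): (0,1), (0,2), (0,3), (0,4), (0,5), (1,2), (1,3), (1,4), (1,5), (2,5), (3,4), (3,5), (4,5). Each pair (i,j) satisfies i < j and arr[i] > arr[j].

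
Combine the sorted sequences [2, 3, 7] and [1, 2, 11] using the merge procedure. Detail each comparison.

Merging process:

Compare 2 vs 1: take 1 from right. Merged: [1]
Compare 2 vs 2: take 2 from left. Merged: [1, 2]
Compare 3 vs 2: take 2 from right. Merged: [1, 2, 2]
Compare 3 vs 11: take 3 from left. Merged: [1, 2, 2, 3]
Compare 7 vs 11: take 7 from left. Merged: [1, 2, 2, 3, 7]
Append remaining from right: [11]. Merged: [1, 2, 2, 3, 7, 11]

Final merged array: [1, 2, 2, 3, 7, 11]
Total comparisons: 5

The merged array is [1, 2, 2, 3, 7, 11], requiring 5 comparisons. The merge step runs in O(n) time where n is the total number of elements.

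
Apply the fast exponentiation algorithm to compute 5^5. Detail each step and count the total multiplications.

Computing 5^5 by squaring (build up from 5^1; each line after the first costs one multiplication):

5^1 = 5
5^2 = (5^1)^2 = 5^2 = 25
5^4 = (5^2)^2 = 25^2 = 625
5^5 = 5 * 5^4 = 5 * 625 = 3125

Result: 3125
Multiplications needed: 3 (3 lines after 5^1)

5^5 = 3125. Using exponentiation by squaring, this requires 3 multiplications. The key idea: if the exponent is even, square the half-power; if odd, multiply by the base once.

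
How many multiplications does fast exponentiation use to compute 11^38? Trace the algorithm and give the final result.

Computing 11^38 by squaring (build up from 11^1; each line after the first costs one multiplication):

11^1 = 11
11^2 = (11^1)^2 = 11^2 = 121
11^4 = (11^2)^2 = 121^2 = 14641
11^8 = (11^4)^2 = 14641^2 = 214358881
11^9 = 11 * 11^8 = 11 * 214358881 = 2357947691
11^18 = (11^9)^2 = 2357947691^2 = 5559917313492231481
11^19 = 11 * 11^18 = 11 * 5559917313492231481 = 61159090448414546291
11^38 = (11^19)^2 = 61159090448414546291^2 = 3740434344477351388916475705363381856681

Result: 3740434344477351388916475705363381856681
Multiplications needed: 7 (7 lines after 11^1)

11^38 = 3740434344477351388916475705363381856681. Using exponentiation by squaring, this requires 7 multiplications. The key idea: if the exponent is even, square the half-power; if odd, multiply by the base once.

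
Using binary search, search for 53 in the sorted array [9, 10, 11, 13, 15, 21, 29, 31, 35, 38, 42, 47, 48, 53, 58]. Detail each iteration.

Binary search for 53 in [9, 10, 11, 13, 15, 21, 29, 31, 35, 38, 42, 47, 48, 53, 58]:

lo=0, hi=14, mid=7, arr[mid]=31 -> 31 < 53, search right half
lo=8, hi=14, mid=11, arr[mid]=47 -> 47 < 53, search right half
lo=12, hi=14, mid=13, arr[mid]=53 -> Found target at index 13!

Binary search finds 53 at index 13 after 3 comparisons. The search repeatedly halves the search space by comparing with the middle element.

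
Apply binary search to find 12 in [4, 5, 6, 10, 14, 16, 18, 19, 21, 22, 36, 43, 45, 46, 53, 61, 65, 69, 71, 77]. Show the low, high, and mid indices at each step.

Binary search for 12 in [4, 5, 6, 10, 14, 16, 18, 19, 21, 22, 36, 43, 45, 46, 53, 61, 65, 69, 71, 77]:

lo=0, hi=19, mid=9, arr[mid]=22 -> 22 > 12, search left half
lo=0, hi=8, mid=4, arr[mid]=14 -> 14 > 12, search left half
lo=0, hi=3, mid=1, arr[mid]=5 -> 5 < 12, search right half
lo=2, hi=3, mid=2, arr[mid]=6 -> 6 < 12, search right half
lo=3, hi=3, mid=3, arr[mid]=10 -> 10 < 12, search right half
lo=4 > hi=3, target 12 not found

Binary search determines that 12 is not in the array after 5 comparisons. The search space was exhausted without finding the target.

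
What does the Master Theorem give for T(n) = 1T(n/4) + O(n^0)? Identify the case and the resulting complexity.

Master Theorem for T(n) = 1T(n/4) + O(n^0):

a = 1, b = 4, c = 0
log_b(a) = log_4(1) = 0.0000

Case 2: c = 0 = log_4(1) = 0.0000
T(n) = O(n^0 log n) = O(log n)

For T(n) = 1T(n/4) + O(n^0): log_4(1) = 0.0000. This is Case 2 of the Master Theorem (c = log_b(a), equal work at all levels), giving O(log n).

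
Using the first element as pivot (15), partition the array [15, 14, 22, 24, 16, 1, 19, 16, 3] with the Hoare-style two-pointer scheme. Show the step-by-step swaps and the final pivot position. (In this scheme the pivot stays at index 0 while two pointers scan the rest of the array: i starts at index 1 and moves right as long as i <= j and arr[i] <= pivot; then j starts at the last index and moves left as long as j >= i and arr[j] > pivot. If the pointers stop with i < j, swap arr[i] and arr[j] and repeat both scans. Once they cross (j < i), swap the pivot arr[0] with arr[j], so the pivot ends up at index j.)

Hoare-style two-pointer partition with pivot = 15:

Initial array: [15, 14, 22, 24, 16, 1, 19, 16, 3]

Pointers start at i = 1, j = 8.
i stops at index 2 (arr[2]=22 > 15), j stops at index 8 (arr[8]=3 <= 15): swap arr[2] and arr[8], array becomes [15, 14, 3, 24, 16, 1, 19, 16, 22]
i stops at index 3 (arr[3]=24 > 15), j stops at index 5 (arr[5]=1 <= 15): swap arr[3] and arr[5], array becomes [15, 14, 3, 1, 16, 24, 19, 16, 22]
i ends at 4, j ends at 3: the pointers have crossed (j < i), so scanning stops.

Swap pivot arr[0] with arr[3] to place pivot at position 3: [1, 14, 3, 15, 16, 24, 19, 16, 22]
Pivot position: 3

After partitioning with pivot 15, the array becomes [1, 14, 3, 15, 16, 24, 19, 16, 22]. The pivot is placed at index 3. All elements to the left of the pivot are <= 15, and all elements to the right are > 15.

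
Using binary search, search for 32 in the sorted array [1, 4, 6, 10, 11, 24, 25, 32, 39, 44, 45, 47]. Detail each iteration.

Binary search for 32 in [1, 4, 6, 10, 11, 24, 25, 32, 39, 44, 45, 47]:

lo=0, hi=11, mid=5, arr[mid]=24 -> 24 < 32, search right half
lo=6, hi=11, mid=8, arr[mid]=39 -> 39 > 32, search left half
lo=6, hi=7, mid=6, arr[mid]=25 -> 25 < 32, search right half
lo=7, hi=7, mid=7, arr[mid]=32 -> Found target at index 7!

Binary search finds 32 at index 7 after 4 comparisons. The search repeatedly halves the search space by comparing with the middle element.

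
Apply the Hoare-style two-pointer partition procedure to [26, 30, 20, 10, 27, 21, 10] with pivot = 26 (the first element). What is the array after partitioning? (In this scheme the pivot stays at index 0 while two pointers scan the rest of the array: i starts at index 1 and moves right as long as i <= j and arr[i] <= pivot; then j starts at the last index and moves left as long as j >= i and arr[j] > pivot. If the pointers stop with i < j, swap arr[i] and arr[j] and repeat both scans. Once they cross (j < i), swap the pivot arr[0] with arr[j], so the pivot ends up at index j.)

Hoare-style two-pointer partition with pivot = 26:

Initial array: [26, 30, 20, 10, 27, 21, 10]

Pointers start at i = 1, j = 6.
i stops at index 1 (arr[1]=30 > 26), j stops at index 6 (arr[6]=10 <= 26): swap arr[1] and arr[6], array becomes [26, 10, 20, 10, 27, 21, 30]
i stops at index 4 (arr[4]=27 > 26), j stops at index 5 (arr[5]=21 <= 26): swap arr[4] and arr[5], array becomes [26, 10, 20, 10, 21, 27, 30]
i ends at 5, j ends at 4: the pointers have crossed (j < i), so scanning stops.

Swap pivot arr[0] with arr[4] to place pivot at position 4: [21, 10, 20, 10, 26, 27, 30]
Pivot position: 4

After partitioning with pivot 26, the array becomes [21, 10, 20, 10, 26, 27, 30]. The pivot is placed at index 4. All elements to the left of the pivot are <= 26, and all elements to the right are > 26.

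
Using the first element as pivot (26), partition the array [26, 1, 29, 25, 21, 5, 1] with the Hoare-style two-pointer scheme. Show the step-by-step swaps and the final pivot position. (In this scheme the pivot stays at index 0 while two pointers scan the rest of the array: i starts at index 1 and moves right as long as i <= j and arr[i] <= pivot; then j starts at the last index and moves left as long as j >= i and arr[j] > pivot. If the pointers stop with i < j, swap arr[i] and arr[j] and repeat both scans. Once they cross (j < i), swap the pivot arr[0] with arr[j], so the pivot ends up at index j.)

Hoare-style two-pointer partition with pivot = 26:

Initial array: [26, 1, 29, 25, 21, 5, 1]

Pointers start at i = 1, j = 6.
i stops at index 2 (arr[2]=29 > 26), j stops at index 6 (arr[6]=1 <= 26): swap arr[2] and arr[6], array becomes [26, 1, 1, 25, 21, 5, 29]
i ends at 6, j ends at 5: the pointers have crossed (j < i), so scanning stops.

Swap pivot arr[0] with arr[5] to place pivot at position 5: [5, 1, 1, 25, 21, 26, 29]
Pivot position: 5

After partitioning with pivot 26, the array becomes [5, 1, 1, 25, 21, 26, 29]. The pivot is placed at index 5. All elements to the left of the pivot are <= 26, and all elements to the right are > 26.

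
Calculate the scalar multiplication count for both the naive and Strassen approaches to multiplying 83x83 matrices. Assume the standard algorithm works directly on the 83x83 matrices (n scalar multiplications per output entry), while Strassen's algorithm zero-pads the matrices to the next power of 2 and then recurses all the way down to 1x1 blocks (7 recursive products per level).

Matrix multiplication for 83x83 matrices:

Strassen's algorithm requires power-of-2 dimensions. Pad 83x83 to 128x128 (next power of 2).

Standard algorithm: 83^3 = 571787 multiplications
Strassen's algorithm: 7^(log2(128)) = 7^7 = 823543 multiplications
Difference: 571787 - 823543 = -251756 (Strassen uses MORE here due to padding overhead — for small or just-over-power-of-2 n, padding can outweigh the per-level savings)

Standard: 571787 multiplications (83^3). Strassen: 823543 multiplications (7^7, after padding to 128x128). Strassen reduces 8 recursive multiplications to 7 at each level.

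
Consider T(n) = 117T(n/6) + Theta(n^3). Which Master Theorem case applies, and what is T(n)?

Master Theorem for T(n) = 117T(n/6) + O(n^3):

a = 117, b = 6, c = 3
log_b(a) = log_6(117) = 2.6578

Case 3: c = 3 > log_6(117) = 2.6578
T(n) = O(n^3) = O(n^3)

For T(n) = 117T(n/6) + O(n^3): log_6(117) = 2.6578. This is Case 3 of the Master Theorem (c > log_b(a), work dominated by root), giving O(n^3).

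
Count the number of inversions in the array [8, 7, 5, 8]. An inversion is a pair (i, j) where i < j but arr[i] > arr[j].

Finding inversions in [8, 7, 5, 8]:

(0, 1): arr[0]=8 > arr[1]=7
(0, 2): arr[0]=8 > arr[2]=5
(1, 2): arr[1]=7 > arr[2]=5

Total inversions: 3

The array has 3 inversion(s): (0,1), (0,2), (1,2). Each pair (i,j) satisfies i < j and arr[i] > arr[j].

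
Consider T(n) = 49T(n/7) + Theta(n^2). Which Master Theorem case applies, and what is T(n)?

Master Theorem for T(n) = 49T(n/7) + O(n^2):

a = 49, b = 7, c = 2
log_b(a) = log_7(49) = 2.0000

Case 2: c = 2 = log_7(49) = 2.0000
T(n) = O(n^2 log n) = O(n^2 log n)

For T(n) = 49T(n/7) + O(n^2): log_7(49) = 2.0000. This is Case 2 of the Master Theorem (c = log_b(a), equal work at all levels), giving O(n^2 log n).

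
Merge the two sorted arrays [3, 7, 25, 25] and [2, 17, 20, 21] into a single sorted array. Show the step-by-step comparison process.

Merging process:

Compare 3 vs 2: take 2 from right. Merged: [2]
Compare 3 vs 17: take 3 from left. Merged: [2, 3]
Compare 7 vs 17: take 7 from left. Merged: [2, 3, 7]
Compare 25 vs 17: take 17 from right. Merged: [2, 3, 7, 17]
Compare 25 vs 20: take 20 from right. Merged: [2, 3, 7, 17, 20]
Compare 25 vs 21: take 21 from right. Merged: [2, 3, 7, 17, 20, 21]
Append remaining from left: [25, 25]. Merged: [2, 3, 7, 17, 20, 21, 25, 25]

Final merged array: [2, 3, 7, 17, 20, 21, 25, 25]
Total comparisons: 6

The merged array is [2, 3, 7, 17, 20, 21, 25, 25], requiring 6 comparisons. The merge step runs in O(n) time where n is the total number of elements.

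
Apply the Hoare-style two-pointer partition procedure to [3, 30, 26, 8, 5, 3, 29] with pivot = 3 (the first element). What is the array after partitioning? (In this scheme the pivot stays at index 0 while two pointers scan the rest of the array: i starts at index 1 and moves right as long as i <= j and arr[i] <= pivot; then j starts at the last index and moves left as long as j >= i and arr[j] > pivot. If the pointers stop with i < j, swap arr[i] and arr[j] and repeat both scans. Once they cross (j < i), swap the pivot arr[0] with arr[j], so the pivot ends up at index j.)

Hoare-style two-pointer partition with pivot = 3:

Initial array: [3, 30, 26, 8, 5, 3, 29]

Pointers start at i = 1, j = 6.
i stops at index 1 (arr[1]=30 > 3), j stops at index 5 (arr[5]=3 <= 3): swap arr[1] and arr[5], array becomes [3, 3, 26, 8, 5, 30, 29]
i ends at 2, j ends at 1: the pointers have crossed (j < i), so scanning stops.

Swap pivot arr[0] with arr[1] to place pivot at position 1: [3, 3, 26, 8, 5, 30, 29]
Pivot position: 1

After partitioning with pivot 3, the array becomes [3, 3, 26, 8, 5, 30, 29]. The pivot is placed at index 1. All elements to the left of the pivot are <= 3, and all elements to the right are > 3.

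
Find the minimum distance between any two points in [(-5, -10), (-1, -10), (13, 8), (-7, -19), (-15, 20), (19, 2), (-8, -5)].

Computing all pairwise distances among 7 points:

d((-5, -10), (-1, -10)) = 4.0 <-- minimum
d((-5, -10), (13, 8)) = 25.4558
d((-5, -10), (-7, -19)) = 9.2195
d((-5, -10), (-15, 20)) = 31.6228
d((-5, -10), (19, 2)) = 26.8328
d((-5, -10), (-8, -5)) = 5.831
d((-1, -10), (13, 8)) = 22.8035
d((-1, -10), (-7, -19)) = 10.8167
d((-1, -10), (-15, 20)) = 33.1059
d((-1, -10), (19, 2)) = 23.3238
d((-1, -10), (-8, -5)) = 8.6023
d((13, 8), (-7, -19)) = 33.6006
d((13, 8), (-15, 20)) = 30.4631
d((13, 8), (19, 2)) = 8.4853
d((13, 8), (-8, -5)) = 24.6982
d((-7, -19), (-15, 20)) = 39.8121
d((-7, -19), (19, 2)) = 33.4215
d((-7, -19), (-8, -5)) = 14.0357
d((-15, 20), (19, 2)) = 38.4708
d((-15, 20), (-8, -5)) = 25.9615
d((19, 2), (-8, -5)) = 27.8927

Closest pair: (-5, -10) and (-1, -10) with distance 4.0

The closest pair is (-5, -10) and (-1, -10) with Euclidean distance 4.0. For 7 points, brute-force pairwise comparison is shown above. For large n, the divide-and-conquer algorithm (sort by x, recurse on halves, check the dividing strip) achieves O(n log n).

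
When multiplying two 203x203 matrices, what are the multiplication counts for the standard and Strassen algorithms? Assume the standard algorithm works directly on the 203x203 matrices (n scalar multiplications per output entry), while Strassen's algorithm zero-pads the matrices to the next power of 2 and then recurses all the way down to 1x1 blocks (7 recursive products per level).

Matrix multiplication for 203x203 matrices:

Strassen's algorithm requires power-of-2 dimensions. Pad 203x203 to 256x256 (next power of 2).

Standard algorithm: 203^3 = 8365427 multiplications
Strassen's algorithm: 7^(log2(256)) = 7^8 = 5764801 multiplications
Savings: 8365427 - 5764801 = 2600626 multiplications

Standard: 8365427 multiplications (203^3). Strassen: 5764801 multiplications (7^8, after padding to 256x256). Strassen reduces 8 recursive multiplications to 7 at each level.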